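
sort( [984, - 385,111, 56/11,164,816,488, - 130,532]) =[-385, - 130,56/11,111,164, 488,532,816,984]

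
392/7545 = 392/7545=0.05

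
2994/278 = 10 + 107/139 = 10.77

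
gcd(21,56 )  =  7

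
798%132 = 6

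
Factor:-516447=-3^2*57383^1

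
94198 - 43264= 50934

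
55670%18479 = 233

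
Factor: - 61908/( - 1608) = 77/2 = 2^( - 1) *7^1*11^1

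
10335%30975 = 10335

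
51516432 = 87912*586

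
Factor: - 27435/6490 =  - 2^( - 1)*3^1*11^ ( - 1 )*31^1= - 93/22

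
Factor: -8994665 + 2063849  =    -  6930816 =-2^7* 3^1*18049^1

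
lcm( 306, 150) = 7650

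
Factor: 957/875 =3^1 *5^(-3)*7^ (-1)*11^1*29^1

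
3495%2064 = 1431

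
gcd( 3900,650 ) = 650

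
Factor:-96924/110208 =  - 197/224= -2^( - 5) * 7^( - 1 ) * 197^1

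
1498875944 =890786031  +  608089913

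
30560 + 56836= 87396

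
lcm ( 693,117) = 9009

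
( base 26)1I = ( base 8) 54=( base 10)44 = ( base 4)230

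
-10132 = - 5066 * 2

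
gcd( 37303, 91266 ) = 7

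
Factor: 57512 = 2^3 * 7^1*13^1 * 79^1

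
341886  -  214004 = 127882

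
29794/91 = 29794/91 =327.41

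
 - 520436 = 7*(  -  74348 )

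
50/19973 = 50/19973 = 0.00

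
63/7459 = 63/7459= 0.01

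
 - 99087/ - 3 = 33029 + 0/1 = 33029.00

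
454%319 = 135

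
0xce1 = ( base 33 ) 30u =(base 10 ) 3297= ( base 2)110011100001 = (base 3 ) 11112010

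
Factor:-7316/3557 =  - 2^2*31^1 * 59^1*3557^( - 1)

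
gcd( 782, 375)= 1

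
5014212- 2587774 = 2426438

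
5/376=5/376 = 0.01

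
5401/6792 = 5401/6792  =  0.80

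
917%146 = 41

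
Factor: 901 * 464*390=2^5*3^1 * 5^1*13^1*17^1*29^1 * 53^1 = 163044960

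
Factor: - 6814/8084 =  - 2^(-1) *43^( - 1)  *47^( - 1) *3407^1 = - 3407/4042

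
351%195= 156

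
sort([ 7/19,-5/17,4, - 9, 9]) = [-9, - 5/17,7/19,  4, 9 ] 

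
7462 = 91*82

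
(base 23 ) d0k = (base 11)5200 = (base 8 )15361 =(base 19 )1020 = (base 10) 6897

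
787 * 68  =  53516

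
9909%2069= 1633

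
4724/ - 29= - 4724/29 = - 162.90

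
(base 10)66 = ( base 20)36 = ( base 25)2G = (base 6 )150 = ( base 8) 102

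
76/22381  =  76/22381  =  0.00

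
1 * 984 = 984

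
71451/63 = 1134 + 1/7 = 1134.14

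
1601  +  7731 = 9332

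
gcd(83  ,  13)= 1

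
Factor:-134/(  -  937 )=2^1*67^1*937^( - 1) 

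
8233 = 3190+5043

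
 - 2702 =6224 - 8926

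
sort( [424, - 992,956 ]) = [ - 992,424,956]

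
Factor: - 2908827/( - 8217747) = 3^( - 1 )*19^(-1 )*41^1*83^( - 1 )*193^( - 1)*7883^1 = 323203/913083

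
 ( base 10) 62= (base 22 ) 2i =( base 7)116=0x3E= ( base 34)1s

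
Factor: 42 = 2^1*3^1*7^1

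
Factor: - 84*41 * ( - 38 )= 2^3*3^1* 7^1*19^1*41^1 =130872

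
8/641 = 8/641 = 0.01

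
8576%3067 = 2442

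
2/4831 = 2/4831 = 0.00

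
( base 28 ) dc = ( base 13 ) 22C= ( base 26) EC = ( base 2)101111000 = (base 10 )376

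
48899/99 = 48899/99 =493.93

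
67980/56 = 1213 + 13/14=   1213.93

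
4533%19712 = 4533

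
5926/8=740 + 3/4 = 740.75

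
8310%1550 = 560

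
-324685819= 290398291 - 615084110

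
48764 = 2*24382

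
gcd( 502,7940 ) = 2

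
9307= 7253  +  2054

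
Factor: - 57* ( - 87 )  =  4959 = 3^2*19^1*29^1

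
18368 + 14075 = 32443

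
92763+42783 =135546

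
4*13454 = 53816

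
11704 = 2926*4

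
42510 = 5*8502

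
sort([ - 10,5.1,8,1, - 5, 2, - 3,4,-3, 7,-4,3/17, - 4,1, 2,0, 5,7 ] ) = [ - 10,-5, - 4, - 4,-3, - 3, 0,3/17, 1,1,2, 2, 4,5,5.1,7,  7,8]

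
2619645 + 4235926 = 6855571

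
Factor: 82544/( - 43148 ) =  - 2^2*11^1* 23^( - 1) = - 44/23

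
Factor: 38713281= 3^1*2617^1*4931^1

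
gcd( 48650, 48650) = 48650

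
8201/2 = 4100  +  1/2 = 4100.50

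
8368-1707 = 6661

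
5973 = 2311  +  3662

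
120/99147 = 40/33049 = 0.00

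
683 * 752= 513616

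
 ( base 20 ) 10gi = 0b10000010010010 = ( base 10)8338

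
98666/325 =98666/325 =303.59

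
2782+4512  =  7294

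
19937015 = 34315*581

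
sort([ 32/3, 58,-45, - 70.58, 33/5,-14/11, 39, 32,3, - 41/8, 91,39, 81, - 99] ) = [- 99, - 70.58, - 45 ,-41/8, - 14/11, 3,33/5,32/3,  32, 39, 39, 58, 81,91] 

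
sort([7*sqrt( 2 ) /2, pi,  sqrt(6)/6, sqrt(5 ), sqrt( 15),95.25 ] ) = [ sqrt( 6 )/6,  sqrt(5), pi, sqrt(15),7*sqrt( 2)/2,95.25 ] 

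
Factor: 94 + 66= 2^5*5^1 = 160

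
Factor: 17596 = 2^2 * 53^1*83^1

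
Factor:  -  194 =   -  2^1*97^1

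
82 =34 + 48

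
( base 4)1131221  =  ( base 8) 13551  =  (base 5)142433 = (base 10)5993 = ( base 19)gb8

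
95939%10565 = 854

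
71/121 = 71/121 = 0.59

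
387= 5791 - 5404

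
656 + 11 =667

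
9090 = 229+8861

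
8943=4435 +4508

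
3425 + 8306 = 11731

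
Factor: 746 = 2^1 *373^1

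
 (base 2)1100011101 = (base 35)MR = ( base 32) OT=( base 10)797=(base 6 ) 3405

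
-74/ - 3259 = 74/3259 = 0.02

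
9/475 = 9/475 = 0.02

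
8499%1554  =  729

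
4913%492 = 485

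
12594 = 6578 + 6016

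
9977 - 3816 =6161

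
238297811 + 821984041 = 1060281852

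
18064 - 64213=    - 46149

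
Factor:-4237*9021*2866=-109544186082 = -2^1*3^1*19^1*31^1*97^1*223^1*1433^1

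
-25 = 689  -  714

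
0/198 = 0 = 0.00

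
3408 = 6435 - 3027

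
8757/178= 49 + 35/178 = 49.20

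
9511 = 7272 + 2239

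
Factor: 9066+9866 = 18932=2^2*4733^1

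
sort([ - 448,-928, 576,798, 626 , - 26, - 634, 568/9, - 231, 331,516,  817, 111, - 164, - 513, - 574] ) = [ - 928 , - 634,- 574,-513, -448, - 231, - 164,-26,  568/9, 111, 331,516,  576, 626, 798,  817]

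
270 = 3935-3665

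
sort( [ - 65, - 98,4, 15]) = [ - 98, - 65, 4, 15]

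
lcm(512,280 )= 17920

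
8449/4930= 497/290 = 1.71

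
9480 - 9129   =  351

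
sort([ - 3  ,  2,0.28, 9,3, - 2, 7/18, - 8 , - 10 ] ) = [ - 10, - 8, - 3, - 2,0.28,7/18,  2, 3,9 ] 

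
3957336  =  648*6107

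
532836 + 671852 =1204688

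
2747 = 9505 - 6758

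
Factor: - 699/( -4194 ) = 2^( - 1)*3^ (- 1) =1/6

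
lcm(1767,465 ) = 8835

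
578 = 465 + 113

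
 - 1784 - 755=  - 2539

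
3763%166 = 111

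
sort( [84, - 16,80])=[ - 16,80 , 84 ]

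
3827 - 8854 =  -  5027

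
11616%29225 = 11616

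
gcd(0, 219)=219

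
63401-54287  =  9114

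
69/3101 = 69/3101 = 0.02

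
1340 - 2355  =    -  1015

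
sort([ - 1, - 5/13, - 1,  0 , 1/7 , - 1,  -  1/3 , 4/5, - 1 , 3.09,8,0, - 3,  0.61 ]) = [-3, - 1, - 1 , - 1 , - 1, - 5/13, - 1/3, 0,0, 1/7, 0.61, 4/5 , 3.09,8]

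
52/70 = 26/35  =  0.74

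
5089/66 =77 + 7/66 = 77.11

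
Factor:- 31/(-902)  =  2^ (-1)*11^( - 1) * 31^1*41^( - 1 ) 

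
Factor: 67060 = 2^2* 5^1 *7^1*479^1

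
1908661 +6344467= 8253128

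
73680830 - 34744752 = 38936078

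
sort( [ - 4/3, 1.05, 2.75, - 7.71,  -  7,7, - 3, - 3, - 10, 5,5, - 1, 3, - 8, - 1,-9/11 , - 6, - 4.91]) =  [ - 10,-8, - 7.71, - 7, - 6, - 4.91 , - 3, - 3, - 4/3, - 1,-1,- 9/11,1.05,2.75, 3,  5,5,7]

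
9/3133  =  9/3133 = 0.00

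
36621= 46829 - 10208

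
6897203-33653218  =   - 26756015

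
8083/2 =8083/2 = 4041.50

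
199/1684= 199/1684=0.12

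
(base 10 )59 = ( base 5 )214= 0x3b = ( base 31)1S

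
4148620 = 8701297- 4552677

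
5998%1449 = 202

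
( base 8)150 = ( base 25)44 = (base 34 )32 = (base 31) 3B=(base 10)104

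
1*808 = 808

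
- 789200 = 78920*( - 10) 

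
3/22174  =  3/22174 = 0.00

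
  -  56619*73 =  - 4133187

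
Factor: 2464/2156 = 2^3 * 7^ ( - 1 ) = 8/7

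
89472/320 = 1398/5 = 279.60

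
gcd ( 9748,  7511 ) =1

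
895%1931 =895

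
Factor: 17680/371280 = 3^(- 1)*7^(  -  1 )  =  1/21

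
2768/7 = 395+3/7 = 395.43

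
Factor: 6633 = 3^2*  11^1*67^1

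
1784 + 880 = 2664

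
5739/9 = 637 + 2/3 = 637.67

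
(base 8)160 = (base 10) 112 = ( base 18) 64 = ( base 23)4k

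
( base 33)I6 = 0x258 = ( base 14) 30c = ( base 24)110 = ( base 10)600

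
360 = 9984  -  9624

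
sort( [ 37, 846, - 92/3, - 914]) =[  -  914, - 92/3,37, 846] 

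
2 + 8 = 10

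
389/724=389/724=0.54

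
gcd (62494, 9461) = 1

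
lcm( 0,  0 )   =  0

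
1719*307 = 527733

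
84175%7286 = 4029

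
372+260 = 632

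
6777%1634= 241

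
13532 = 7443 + 6089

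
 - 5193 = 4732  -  9925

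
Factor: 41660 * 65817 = 2^2*3^2*5^1 * 71^1*103^1*2083^1 = 2741936220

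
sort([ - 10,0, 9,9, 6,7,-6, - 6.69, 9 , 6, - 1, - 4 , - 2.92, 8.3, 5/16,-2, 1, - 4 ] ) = [ - 10, - 6.69, - 6 , - 4, - 4, - 2.92, - 2, - 1, 0, 5/16, 1, 6,6,  7, 8.3, 9, 9 , 9]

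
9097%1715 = 522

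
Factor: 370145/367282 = 2^(-1)*5^1 * 181^1 * 449^( - 1)= 905/898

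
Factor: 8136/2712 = 3^1 = 3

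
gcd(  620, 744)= 124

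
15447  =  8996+6451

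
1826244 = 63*28988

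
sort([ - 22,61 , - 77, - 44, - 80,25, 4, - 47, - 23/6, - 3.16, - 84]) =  [ - 84, - 80, -77,-47,- 44, - 22,  -  23/6, - 3.16 , 4,25, 61]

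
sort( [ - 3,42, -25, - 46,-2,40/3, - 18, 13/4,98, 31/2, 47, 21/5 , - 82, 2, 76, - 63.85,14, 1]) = [ - 82, - 63.85, - 46, - 25, - 18, - 3, - 2,1 , 2, 13/4, 21/5, 40/3, 14,31/2, 42, 47, 76, 98] 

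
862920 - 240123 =622797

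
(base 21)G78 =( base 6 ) 53215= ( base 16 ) 1C2B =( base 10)7211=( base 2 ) 1110000101011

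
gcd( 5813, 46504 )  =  5813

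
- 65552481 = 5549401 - 71101882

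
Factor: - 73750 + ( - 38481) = - 7^1*16033^1  =  - 112231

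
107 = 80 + 27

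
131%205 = 131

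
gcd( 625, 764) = 1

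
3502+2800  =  6302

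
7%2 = 1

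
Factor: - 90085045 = -5^1 *647^1 * 27847^1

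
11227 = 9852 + 1375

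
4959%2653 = 2306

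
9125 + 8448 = 17573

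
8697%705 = 237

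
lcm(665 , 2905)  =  55195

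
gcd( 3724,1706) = 2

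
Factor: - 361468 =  - 2^2*23^1*3929^1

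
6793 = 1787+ 5006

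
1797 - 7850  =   - 6053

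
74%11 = 8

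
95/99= 95/99 = 0.96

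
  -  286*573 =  - 163878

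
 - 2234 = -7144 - - 4910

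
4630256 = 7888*587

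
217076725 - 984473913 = -767397188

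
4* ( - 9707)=  -  38828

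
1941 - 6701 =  - 4760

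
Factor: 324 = 2^2*3^4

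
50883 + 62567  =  113450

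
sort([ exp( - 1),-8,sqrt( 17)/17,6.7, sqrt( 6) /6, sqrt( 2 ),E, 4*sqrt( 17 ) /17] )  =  [-8,sqrt( 17) /17,exp( - 1 ), sqrt( 6)/6,  4*sqrt(17) /17,  sqrt( 2 ),E, 6.7]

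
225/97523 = 225/97523 = 0.00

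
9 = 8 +1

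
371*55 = 20405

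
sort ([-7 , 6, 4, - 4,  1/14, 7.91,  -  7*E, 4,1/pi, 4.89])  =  [-7*E, - 7, - 4, 1/14, 1/pi, 4,4 , 4.89,6, 7.91]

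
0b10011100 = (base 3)12210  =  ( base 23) 6i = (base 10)156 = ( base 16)9C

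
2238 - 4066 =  - 1828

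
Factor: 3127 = 53^1 * 59^1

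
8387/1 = 8387 = 8387.00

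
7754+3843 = 11597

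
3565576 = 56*63671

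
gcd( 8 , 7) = 1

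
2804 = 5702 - 2898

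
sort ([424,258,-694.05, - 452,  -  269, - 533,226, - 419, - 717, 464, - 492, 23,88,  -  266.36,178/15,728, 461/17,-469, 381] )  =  [  -  717 , - 694.05, - 533,- 492, - 469, - 452, - 419, - 269, - 266.36,178/15, 23,461/17,88, 226, 258, 381,  424, 464,728]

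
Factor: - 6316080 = -2^4*3^1*5^1 * 26317^1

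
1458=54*27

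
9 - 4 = 5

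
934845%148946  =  41169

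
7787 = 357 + 7430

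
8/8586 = 4/4293 = 0.00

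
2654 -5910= - 3256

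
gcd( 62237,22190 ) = 7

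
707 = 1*707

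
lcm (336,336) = 336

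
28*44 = 1232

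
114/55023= 38/18341 = 0.00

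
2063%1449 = 614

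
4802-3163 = 1639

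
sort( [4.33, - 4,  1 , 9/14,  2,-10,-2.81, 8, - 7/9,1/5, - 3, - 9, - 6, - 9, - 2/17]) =[ - 10,-9 ,-9,-6, - 4,-3, - 2.81,  -  7/9, -2/17,1/5, 9/14, 1,  2,4.33,8] 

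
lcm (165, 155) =5115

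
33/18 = 1 + 5/6 = 1.83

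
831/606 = 1 + 75/202 = 1.37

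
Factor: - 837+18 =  - 3^2*7^1*13^1 =- 819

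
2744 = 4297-1553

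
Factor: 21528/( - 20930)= - 36/35= - 2^2*3^2*5^ (- 1)*7^( - 1)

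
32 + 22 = 54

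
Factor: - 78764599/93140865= - 3^( - 2) * 5^( - 1 )*109^1  *  722611^1 *2069797^( - 1 )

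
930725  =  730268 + 200457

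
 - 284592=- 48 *5929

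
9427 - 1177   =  8250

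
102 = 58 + 44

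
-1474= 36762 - 38236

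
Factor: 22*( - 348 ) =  - 2^3*3^1  *11^1*29^1=- 7656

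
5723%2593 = 537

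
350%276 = 74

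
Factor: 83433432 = 2^3*3^1*1097^1*3169^1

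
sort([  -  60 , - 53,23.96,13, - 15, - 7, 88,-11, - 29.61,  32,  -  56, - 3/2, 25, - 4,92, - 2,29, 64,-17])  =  [ - 60,- 56,- 53,  -  29.61, - 17,  -  15,-11, - 7, - 4,  -  2, - 3/2,13, 23.96, 25, 29, 32, 64, 88,92]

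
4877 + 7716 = 12593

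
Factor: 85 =5^1*17^1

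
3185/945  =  3+10/27 = 3.37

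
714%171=30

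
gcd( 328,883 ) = 1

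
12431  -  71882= - 59451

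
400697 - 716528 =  - 315831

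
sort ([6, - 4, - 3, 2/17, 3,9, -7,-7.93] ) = [ - 7.93, - 7 , - 4,-3,2/17,3,6, 9]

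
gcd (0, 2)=2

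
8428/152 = 2107/38 = 55.45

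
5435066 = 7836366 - 2401300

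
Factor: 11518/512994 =13/579 = 3^(  -  1)*13^1*193^( - 1) 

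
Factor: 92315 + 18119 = 2^1*55217^1 = 110434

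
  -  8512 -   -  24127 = 15615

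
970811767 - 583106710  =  387705057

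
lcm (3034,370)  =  15170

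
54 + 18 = 72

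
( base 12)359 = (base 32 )FL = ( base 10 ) 501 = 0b111110101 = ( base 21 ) 12I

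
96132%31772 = 816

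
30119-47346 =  - 17227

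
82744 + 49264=132008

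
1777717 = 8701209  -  6923492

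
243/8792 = 243/8792= 0.03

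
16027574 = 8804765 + 7222809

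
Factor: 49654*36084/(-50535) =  - 2^3 * 3^ ( - 1 )*5^( - 1 )*11^1*31^1*37^1*61^1* 97^1*1123^( -1 ) = - 597238312/16845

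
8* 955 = 7640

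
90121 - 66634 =23487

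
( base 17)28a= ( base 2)1011010100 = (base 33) lv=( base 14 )39A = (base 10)724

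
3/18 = 1/6 = 0.17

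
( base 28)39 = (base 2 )1011101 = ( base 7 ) 162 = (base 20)4D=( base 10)93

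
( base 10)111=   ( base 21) 56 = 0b1101111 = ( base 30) 3l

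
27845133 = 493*56481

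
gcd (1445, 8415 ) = 85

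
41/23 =41/23  =  1.78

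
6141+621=6762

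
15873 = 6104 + 9769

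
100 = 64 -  - 36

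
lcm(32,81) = 2592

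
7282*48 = 349536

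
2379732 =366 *6502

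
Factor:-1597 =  - 1597^1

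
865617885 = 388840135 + 476777750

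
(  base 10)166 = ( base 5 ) 1131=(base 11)141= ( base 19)8E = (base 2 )10100110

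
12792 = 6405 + 6387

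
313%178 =135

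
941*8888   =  8363608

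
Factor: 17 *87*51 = 3^2 * 17^2 *29^1 = 75429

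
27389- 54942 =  - 27553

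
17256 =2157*8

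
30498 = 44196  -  13698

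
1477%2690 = 1477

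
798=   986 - 188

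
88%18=16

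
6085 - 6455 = - 370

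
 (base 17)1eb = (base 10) 538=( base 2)1000011010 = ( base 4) 20122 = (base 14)2a6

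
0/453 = 0 = 0.00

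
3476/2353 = 3476/2353 = 1.48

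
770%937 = 770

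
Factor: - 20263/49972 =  - 2^( - 2)*13^ (-1)* 23^1*31^( - 2)*881^1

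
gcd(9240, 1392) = 24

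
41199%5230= 4589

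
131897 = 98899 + 32998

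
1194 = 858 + 336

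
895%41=34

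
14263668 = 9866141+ 4397527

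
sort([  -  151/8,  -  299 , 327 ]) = [-299,-151/8,327] 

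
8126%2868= 2390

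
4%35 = 4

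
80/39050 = 8/3905 = 0.00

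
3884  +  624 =4508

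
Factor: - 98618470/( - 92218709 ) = 2^1  *  5^1*11^( - 1) * 8383519^(-1)*9861847^1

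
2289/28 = 81+3/4 = 81.75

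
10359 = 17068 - 6709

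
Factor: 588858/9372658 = 294429/4686329 = 3^1 * 233^( - 1)*20113^ ( - 1)*98143^1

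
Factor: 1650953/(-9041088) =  - 2^( - 6 )*3^(-1)*7^( - 2 )*31^( - 2) * 83^1*19891^1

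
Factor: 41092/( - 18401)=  - 2^2*10273^1  *  18401^( - 1)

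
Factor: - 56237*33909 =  - 3^1*89^1*127^1*56237^1 =- 1906940433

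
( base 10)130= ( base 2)10000010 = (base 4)2002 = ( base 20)6a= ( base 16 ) 82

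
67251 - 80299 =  - 13048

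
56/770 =4/55 = 0.07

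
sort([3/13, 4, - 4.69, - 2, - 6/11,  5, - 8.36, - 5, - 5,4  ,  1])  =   [-8.36, - 5, - 5,- 4.69, - 2,-6/11,3/13,1, 4, 4, 5]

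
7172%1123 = 434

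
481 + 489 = 970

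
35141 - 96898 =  -61757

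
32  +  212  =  244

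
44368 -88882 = -44514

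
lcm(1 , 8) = 8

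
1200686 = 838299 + 362387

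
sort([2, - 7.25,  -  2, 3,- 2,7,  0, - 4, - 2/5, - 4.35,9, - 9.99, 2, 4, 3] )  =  [ - 9.99,-7.25,-4.35, - 4,-2, - 2, - 2/5,0,2,2, 3,3, 4, 7, 9]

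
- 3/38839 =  - 1 + 38836/38839 = -0.00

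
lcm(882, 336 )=7056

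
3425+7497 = 10922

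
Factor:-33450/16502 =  - 75/37 = -3^1*5^2*37^( - 1 ) 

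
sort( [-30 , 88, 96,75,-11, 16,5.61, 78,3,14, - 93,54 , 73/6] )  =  [ - 93,-30,  -  11,3, 5.61, 73/6, 14, 16,  54,  75 , 78, 88, 96]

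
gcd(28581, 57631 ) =7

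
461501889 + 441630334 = 903132223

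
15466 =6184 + 9282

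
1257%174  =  39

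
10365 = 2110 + 8255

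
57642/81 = 19214/27 = 711.63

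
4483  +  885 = 5368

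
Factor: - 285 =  - 3^1*5^1*19^1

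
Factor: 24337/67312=2^( - 4 )*7^( - 1)*601^( - 1)*24337^1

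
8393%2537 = 782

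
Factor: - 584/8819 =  - 2^3*73^1*8819^ ( - 1 ) 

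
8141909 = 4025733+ 4116176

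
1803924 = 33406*54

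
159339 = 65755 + 93584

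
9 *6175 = 55575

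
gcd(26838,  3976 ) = 994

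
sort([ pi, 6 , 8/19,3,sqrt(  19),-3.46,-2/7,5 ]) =[ - 3.46, - 2/7,8/19,  3,pi, sqrt(19 ), 5,6 ]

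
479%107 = 51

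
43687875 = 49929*875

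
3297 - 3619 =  - 322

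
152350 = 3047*50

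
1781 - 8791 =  - 7010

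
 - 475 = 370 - 845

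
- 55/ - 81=55/81 = 0.68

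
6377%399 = 392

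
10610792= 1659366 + 8951426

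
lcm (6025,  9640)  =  48200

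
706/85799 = 706/85799=0.01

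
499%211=77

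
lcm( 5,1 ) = 5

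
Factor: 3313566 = 2^1 * 3^2*184087^1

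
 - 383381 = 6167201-6550582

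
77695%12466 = 2899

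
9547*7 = 66829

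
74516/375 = 74516/375  =  198.71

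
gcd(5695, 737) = 67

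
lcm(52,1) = 52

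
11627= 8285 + 3342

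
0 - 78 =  - 78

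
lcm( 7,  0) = 0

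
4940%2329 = 282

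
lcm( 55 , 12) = 660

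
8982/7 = 1283 + 1/7 = 1283.14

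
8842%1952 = 1034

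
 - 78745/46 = -78745/46 = - 1711.85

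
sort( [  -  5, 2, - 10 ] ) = [ - 10, - 5,2] 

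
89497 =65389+24108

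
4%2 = 0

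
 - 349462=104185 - 453647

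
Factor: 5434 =2^1*11^1 * 13^1*19^1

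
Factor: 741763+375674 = 3^1*37^1*10067^1 = 1117437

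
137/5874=137/5874 = 0.02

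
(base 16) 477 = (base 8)2167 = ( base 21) 2C9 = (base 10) 1143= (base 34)XL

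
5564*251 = 1396564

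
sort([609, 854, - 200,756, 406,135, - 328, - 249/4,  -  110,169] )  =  [-328, - 200,  -  110, - 249/4,135, 169, 406, 609,756, 854 ]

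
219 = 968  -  749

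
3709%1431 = 847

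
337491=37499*9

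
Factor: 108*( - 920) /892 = -24840/223 = - 2^3*3^3*5^1*23^1*223^( - 1)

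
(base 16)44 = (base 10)68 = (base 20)38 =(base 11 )62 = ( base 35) 1x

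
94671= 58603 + 36068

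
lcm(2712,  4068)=8136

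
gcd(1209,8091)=93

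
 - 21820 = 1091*( - 20)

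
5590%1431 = 1297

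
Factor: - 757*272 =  - 205904 = - 2^4 * 17^1*757^1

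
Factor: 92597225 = 5^2*7^1* 529127^1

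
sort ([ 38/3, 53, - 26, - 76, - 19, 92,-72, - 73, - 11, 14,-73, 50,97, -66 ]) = [ - 76, - 73,-73 ,-72  ,-66, - 26, - 19, - 11,38/3, 14,50,  53, 92, 97]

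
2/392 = 1/196 = 0.01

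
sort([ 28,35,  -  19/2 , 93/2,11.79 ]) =[ - 19/2,11.79, 28, 35,93/2] 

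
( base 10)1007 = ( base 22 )21h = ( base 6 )4355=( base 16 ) 3EF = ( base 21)25k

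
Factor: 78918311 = 47^1*1679113^1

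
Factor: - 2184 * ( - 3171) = 6925464= 2^3*3^2*7^2*13^1*151^1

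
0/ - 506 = 0/1 = - 0.00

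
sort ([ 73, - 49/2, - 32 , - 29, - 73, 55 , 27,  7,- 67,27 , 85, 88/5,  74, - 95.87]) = [ - 95.87,  -  73 , - 67,-32, - 29, - 49/2,7,  88/5, 27,27,55,  73,74,  85]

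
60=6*10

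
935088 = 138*6776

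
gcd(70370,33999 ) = 1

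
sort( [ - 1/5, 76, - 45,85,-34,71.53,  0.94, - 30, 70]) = [ - 45,-34, - 30, - 1/5,0.94,70,71.53, 76 , 85 ] 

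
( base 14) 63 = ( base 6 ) 223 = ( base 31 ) 2p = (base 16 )57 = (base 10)87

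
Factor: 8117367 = 3^1 * 23^1*117643^1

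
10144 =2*5072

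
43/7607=43/7607 = 0.01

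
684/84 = 57/7=8.14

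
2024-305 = 1719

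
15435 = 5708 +9727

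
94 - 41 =53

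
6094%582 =274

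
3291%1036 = 183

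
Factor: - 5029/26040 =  - 2^ (-3 )*3^ ( - 1 )*5^ (-1 )*7^( - 1)*31^(- 1 )*47^1 *107^1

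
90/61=1  +  29/61  =  1.48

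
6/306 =1/51 = 0.02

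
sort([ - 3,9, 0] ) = [ - 3,0,  9 ]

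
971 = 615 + 356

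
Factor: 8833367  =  1753^1 *5039^1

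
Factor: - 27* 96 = -2592 = - 2^5*3^4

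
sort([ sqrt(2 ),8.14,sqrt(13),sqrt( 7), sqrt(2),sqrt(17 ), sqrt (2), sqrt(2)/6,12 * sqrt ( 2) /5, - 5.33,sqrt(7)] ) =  [ - 5.33, sqrt( 2) /6,  sqrt( 2 ), sqrt(  2),sqrt(2 ), sqrt( 7),sqrt (7 ), 12*  sqrt(2)/5,sqrt( 13), sqrt( 17 ), 8.14]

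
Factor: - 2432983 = -7^1*43^1*59^1*137^1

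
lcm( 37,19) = 703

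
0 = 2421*0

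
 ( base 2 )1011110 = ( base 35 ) 2O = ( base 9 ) 114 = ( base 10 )94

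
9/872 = 9/872 = 0.01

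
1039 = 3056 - 2017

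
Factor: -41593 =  - 41593^1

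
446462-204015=242447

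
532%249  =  34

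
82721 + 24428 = 107149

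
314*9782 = 3071548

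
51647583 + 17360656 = 69008239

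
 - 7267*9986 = - 72568262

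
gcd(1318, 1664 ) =2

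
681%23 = 14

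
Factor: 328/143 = 2^3*11^( - 1)*13^( - 1)*41^1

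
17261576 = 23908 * 722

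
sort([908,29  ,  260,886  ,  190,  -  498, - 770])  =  [ - 770,-498, 29,  190,260, 886,908 ] 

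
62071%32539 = 29532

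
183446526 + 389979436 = 573425962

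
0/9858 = 0 =0.00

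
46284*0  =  0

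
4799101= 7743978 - 2944877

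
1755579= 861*2039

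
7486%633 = 523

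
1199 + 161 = 1360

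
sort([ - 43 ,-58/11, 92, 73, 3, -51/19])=[ - 43,-58/11, - 51/19,3, 73,  92] 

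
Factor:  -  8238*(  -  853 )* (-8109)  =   -2^1 * 3^3*17^1*53^1  *  853^1*1373^1= -56982056526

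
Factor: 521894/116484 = 457/102=2^( - 1 )*3^ ( - 1)*17^ (-1 )*457^1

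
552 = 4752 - 4200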